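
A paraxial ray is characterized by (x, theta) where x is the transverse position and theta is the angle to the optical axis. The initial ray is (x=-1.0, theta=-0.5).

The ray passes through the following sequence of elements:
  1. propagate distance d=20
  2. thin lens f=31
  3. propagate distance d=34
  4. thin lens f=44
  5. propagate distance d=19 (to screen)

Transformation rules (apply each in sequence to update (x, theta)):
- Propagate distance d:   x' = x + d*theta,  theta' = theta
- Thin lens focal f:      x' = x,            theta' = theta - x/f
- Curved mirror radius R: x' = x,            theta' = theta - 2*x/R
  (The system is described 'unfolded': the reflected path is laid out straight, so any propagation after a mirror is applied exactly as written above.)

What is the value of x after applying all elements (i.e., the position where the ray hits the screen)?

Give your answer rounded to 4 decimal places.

Initial: x=-1.0000 theta=-0.5000
After 1 (propagate distance d=20): x=-11.0000 theta=-0.5000
After 2 (thin lens f=31): x=-11.0000 theta=-9/62 (≈-0.1452)
After 3 (propagate distance d=34): x=-494/31 (≈-15.9355) theta=-9/62 (≈-0.1452)
After 4 (thin lens f=44): x=-494/31 (≈-15.9355) theta=74/341 (≈0.2170)
After 5 (propagate distance d=19 (to screen)): x=-4028/341 (≈-11.8123) theta=74/341 (≈0.2170)
Rounded to 4 decimal places: x = -11.8123

Answer: -11.8123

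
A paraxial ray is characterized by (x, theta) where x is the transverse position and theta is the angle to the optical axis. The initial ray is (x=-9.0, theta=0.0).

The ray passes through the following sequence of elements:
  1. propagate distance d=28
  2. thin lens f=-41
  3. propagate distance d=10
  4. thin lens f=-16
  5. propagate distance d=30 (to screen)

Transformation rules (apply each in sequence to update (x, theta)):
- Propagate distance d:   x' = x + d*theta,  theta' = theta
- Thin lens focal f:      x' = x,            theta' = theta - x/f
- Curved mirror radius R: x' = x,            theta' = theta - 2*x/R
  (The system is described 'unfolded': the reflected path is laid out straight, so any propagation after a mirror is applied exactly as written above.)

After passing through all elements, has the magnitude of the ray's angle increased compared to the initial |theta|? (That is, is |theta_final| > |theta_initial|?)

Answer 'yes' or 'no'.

Answer: yes

Derivation:
Initial: x=-9.0000 theta=0.0000
After 1 (propagate distance d=28): x=-9.0000 theta=0.0000
After 2 (thin lens f=-41): x=-9.0000 theta=-9/41 (≈-0.2195)
After 3 (propagate distance d=10): x=-459/41 (≈-11.1951) theta=-9/41 (≈-0.2195)
After 4 (thin lens f=-16): x=-459/41 (≈-11.1951) theta=-603/656 (≈-0.9192)
After 5 (propagate distance d=30 (to screen)): x=-12717/328 (≈-38.7713) theta=-603/656 (≈-0.9192)
|theta_initial|=0.0000 |theta_final|=603/656 (≈0.9192) -> increased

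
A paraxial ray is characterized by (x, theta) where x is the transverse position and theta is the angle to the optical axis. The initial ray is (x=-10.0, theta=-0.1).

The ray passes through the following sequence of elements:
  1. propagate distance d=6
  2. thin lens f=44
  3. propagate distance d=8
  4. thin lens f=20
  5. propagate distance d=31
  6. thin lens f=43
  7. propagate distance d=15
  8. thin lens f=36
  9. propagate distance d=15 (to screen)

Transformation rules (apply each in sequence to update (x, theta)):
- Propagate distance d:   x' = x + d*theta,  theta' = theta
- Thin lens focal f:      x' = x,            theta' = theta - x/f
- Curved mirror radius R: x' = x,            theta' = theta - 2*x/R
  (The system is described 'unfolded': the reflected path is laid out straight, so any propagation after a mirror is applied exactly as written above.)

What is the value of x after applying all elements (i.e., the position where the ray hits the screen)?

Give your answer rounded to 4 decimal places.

Answer: 14.8925

Derivation:
Initial: x=-10.0000 theta=-0.1000
After 1 (propagate distance d=6): x=-10.6000 theta=-0.1000
After 2 (thin lens f=44): x=-10.6000 theta=31/220 (≈0.1409)
After 3 (propagate distance d=8): x=-521/55 (≈-9.4727) theta=31/220 (≈0.1409)
After 4 (thin lens f=20): x=-521/55 (≈-9.4727) theta=169/275 (≈0.6145)
After 5 (propagate distance d=31): x=2634/275 (≈9.5782) theta=169/275 (≈0.6145)
After 6 (thin lens f=43): x=2634/275 (≈9.5782) theta=4633/11825 (≈0.3918)
After 7 (propagate distance d=15): x=182757/11825 (≈15.4551) theta=4633/11825 (≈0.3918)
After 8 (thin lens f=36): x=182757/11825 (≈15.4551) theta=-5323/141900 (≈-0.0375)
After 9 (propagate distance d=15 (to screen)): x=704413/47300 (≈14.8925) theta=-5323/141900 (≈-0.0375)
Rounded to 4 decimal places: x = 14.8925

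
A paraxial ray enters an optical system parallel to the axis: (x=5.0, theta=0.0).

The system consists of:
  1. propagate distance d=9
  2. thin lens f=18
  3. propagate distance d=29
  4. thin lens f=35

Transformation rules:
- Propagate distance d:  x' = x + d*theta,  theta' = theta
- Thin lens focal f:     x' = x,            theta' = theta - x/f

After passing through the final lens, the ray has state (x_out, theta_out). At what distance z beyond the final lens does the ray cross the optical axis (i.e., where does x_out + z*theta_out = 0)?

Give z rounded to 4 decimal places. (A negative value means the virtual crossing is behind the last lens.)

Initial: x=5.0000 theta=0.0000
After 1 (propagate distance d=9): x=5.0000 theta=0.0000
After 2 (thin lens f=18): x=5.0000 theta=-5/18 (≈-0.2778)
After 3 (propagate distance d=29): x=-55/18 (≈-3.0556) theta=-5/18 (≈-0.2778)
After 4 (thin lens f=35): x=-55/18 (≈-3.0556) theta=-4/21 (≈-0.1905)
z_focus = -x_out/theta_out = -(-55/18)/(-4/21) = -385/24 ≈ -16.0417
Rounded to 4 decimal places: z = -16.0417

Answer: -16.0417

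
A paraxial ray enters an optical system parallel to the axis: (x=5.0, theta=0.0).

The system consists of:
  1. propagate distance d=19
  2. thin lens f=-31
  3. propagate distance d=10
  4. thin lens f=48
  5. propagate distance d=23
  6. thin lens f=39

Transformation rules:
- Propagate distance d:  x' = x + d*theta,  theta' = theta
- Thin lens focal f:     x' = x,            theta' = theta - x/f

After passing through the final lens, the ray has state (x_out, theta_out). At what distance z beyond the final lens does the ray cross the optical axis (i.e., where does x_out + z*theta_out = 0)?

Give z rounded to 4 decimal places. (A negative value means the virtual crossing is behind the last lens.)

Initial: x=5.0000 theta=0.0000
After 1 (propagate distance d=19): x=5.0000 theta=0.0000
After 2 (thin lens f=-31): x=5.0000 theta=5/31 (≈0.1613)
After 3 (propagate distance d=10): x=205/31 (≈6.6129) theta=5/31 (≈0.1613)
After 4 (thin lens f=48): x=205/31 (≈6.6129) theta=35/1488 (≈0.0235)
After 5 (propagate distance d=23): x=10645/1488 (≈7.1539) theta=35/1488 (≈0.0235)
After 6 (thin lens f=39): x=10645/1488 (≈7.1539) theta=-580/3627 (≈-0.1599)
z_focus = -x_out/theta_out = -(10645/1488)/(-580/3627) = 83031/1856 ≈ 44.7365
Rounded to 4 decimal places: z = 44.7365

Answer: 44.7365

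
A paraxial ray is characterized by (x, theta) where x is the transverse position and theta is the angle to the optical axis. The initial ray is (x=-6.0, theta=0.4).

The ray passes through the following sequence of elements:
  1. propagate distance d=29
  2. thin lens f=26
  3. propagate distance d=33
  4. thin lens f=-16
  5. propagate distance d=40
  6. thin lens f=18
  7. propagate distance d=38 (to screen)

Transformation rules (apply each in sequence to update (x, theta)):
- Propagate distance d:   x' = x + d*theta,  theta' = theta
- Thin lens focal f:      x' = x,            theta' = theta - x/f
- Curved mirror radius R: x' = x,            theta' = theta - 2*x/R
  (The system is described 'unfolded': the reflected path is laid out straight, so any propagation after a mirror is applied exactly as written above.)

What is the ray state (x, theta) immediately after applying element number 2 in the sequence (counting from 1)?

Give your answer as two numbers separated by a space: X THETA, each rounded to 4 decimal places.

Answer: 5.6000 0.1846

Derivation:
Initial: x=-6.0000 theta=0.4000
After 1 (propagate distance d=29): x=5.6000 theta=0.4000
After 2 (thin lens f=26): x=5.6000 theta=12/65 (≈0.1846)
Rounded to 4 decimal places: x = 5.6000, theta = 0.1846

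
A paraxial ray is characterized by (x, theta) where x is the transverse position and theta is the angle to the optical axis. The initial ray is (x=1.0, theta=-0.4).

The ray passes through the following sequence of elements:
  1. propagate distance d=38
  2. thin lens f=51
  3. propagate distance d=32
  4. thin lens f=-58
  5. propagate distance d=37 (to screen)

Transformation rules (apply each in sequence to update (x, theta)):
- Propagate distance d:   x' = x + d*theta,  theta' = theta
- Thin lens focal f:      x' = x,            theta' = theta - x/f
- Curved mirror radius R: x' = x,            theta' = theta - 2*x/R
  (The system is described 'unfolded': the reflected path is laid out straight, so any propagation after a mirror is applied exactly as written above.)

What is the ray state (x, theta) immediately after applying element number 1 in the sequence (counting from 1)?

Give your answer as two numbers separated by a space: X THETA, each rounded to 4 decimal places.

Initial: x=1.0000 theta=-0.4000
After 1 (propagate distance d=38): x=-14.2000 theta=-0.4000
Rounded to 4 decimal places: x = -14.2000, theta = -0.4000

Answer: -14.2000 -0.4000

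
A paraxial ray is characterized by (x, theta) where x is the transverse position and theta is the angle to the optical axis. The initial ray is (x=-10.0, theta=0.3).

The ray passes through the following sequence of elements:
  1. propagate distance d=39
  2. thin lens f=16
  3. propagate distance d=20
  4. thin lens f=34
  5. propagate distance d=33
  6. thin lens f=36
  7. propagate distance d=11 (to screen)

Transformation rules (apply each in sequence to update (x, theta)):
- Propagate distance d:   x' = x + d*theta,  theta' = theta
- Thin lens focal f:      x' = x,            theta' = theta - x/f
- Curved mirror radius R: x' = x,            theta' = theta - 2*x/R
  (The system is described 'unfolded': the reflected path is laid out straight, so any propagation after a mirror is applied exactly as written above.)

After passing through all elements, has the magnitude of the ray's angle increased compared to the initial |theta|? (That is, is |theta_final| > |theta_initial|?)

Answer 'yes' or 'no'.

Answer: no

Derivation:
Initial: x=-10.0000 theta=0.3000
After 1 (propagate distance d=39): x=1.7000 theta=0.3000
After 2 (thin lens f=16): x=1.7000 theta=31/160 (≈0.1938)
After 3 (propagate distance d=20): x=5.5750 theta=31/160 (≈0.1938)
After 4 (thin lens f=34): x=5.5750 theta=81/2720 (≈0.0298)
After 5 (propagate distance d=33): x=17837/2720 (≈6.5577) theta=81/2720 (≈0.0298)
After 6 (thin lens f=36): x=17837/2720 (≈6.5577) theta=-14921/97920 (≈-0.1524)
After 7 (propagate distance d=11 (to screen)): x=478001/97920 (≈4.8815) theta=-14921/97920 (≈-0.1524)
|theta_initial|=0.3000 |theta_final|=14921/97920 (≈0.1524) -> not increased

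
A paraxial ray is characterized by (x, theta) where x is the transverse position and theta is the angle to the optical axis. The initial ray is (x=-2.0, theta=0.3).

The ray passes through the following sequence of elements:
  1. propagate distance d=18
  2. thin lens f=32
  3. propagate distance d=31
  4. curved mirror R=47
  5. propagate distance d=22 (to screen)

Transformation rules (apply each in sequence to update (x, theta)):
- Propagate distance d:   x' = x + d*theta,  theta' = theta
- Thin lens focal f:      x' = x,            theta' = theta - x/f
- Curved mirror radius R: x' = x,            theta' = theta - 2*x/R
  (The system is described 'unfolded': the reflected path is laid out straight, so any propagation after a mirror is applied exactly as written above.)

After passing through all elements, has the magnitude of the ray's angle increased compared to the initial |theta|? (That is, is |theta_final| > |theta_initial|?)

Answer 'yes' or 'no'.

Answer: no

Derivation:
Initial: x=-2.0000 theta=0.3000
After 1 (propagate distance d=18): x=3.4000 theta=0.3000
After 2 (thin lens f=32): x=3.4000 theta=31/160 (≈0.1938)
After 3 (propagate distance d=31): x=301/32 (≈9.4063) theta=31/160 (≈0.1938)
After 4 (curved mirror R=47): x=301/32 (≈9.4063) theta=-1553/7520 (≈-0.2065)
After 5 (propagate distance d=22 (to screen)): x=36569/7520 (≈4.8629) theta=-1553/7520 (≈-0.2065)
|theta_initial|=0.3000 |theta_final|=1553/7520 (≈0.2065) -> not increased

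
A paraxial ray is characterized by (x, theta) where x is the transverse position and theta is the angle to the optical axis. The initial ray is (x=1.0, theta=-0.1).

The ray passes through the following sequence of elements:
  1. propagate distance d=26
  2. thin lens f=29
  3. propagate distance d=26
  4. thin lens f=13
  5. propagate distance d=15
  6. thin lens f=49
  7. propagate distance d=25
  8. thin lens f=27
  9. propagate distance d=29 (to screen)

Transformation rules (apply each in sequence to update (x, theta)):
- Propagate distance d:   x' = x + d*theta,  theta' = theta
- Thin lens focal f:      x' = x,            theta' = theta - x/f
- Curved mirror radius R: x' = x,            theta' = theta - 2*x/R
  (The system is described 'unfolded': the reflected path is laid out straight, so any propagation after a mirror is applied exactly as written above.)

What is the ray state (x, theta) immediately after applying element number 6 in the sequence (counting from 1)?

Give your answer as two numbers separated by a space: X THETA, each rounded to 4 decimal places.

Initial: x=1.0000 theta=-0.1000
After 1 (propagate distance d=26): x=-1.6000 theta=-0.1000
After 2 (thin lens f=29): x=-1.6000 theta=-13/290 (≈-0.0448)
After 3 (propagate distance d=26): x=-401/145 (≈-2.7655) theta=-13/290 (≈-0.0448)
After 4 (thin lens f=13): x=-401/145 (≈-2.7655) theta=633/3770 (≈0.1679)
After 5 (propagate distance d=15): x=-931/3770 (≈-0.2469) theta=633/3770 (≈0.1679)
After 6 (thin lens f=49): x=-931/3770 (≈-0.2469) theta=326/1885 (≈0.1729)
Rounded to 4 decimal places: x = -0.2469, theta = 0.1729

Answer: -0.2469 0.1729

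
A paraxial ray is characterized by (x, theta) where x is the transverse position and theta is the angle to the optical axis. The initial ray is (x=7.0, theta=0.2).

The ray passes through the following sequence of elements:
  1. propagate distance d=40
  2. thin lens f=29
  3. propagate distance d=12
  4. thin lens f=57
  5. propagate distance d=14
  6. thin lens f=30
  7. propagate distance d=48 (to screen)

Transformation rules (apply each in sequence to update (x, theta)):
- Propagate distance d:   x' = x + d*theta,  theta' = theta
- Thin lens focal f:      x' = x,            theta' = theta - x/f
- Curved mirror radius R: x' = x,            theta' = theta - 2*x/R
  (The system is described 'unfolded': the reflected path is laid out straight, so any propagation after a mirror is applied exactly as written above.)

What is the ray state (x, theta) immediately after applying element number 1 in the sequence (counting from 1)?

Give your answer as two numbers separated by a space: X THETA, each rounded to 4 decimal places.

Answer: 15.0000 0.2000

Derivation:
Initial: x=7.0000 theta=0.2000
After 1 (propagate distance d=40): x=15.0000 theta=0.2000
Rounded to 4 decimal places: x = 15.0000, theta = 0.2000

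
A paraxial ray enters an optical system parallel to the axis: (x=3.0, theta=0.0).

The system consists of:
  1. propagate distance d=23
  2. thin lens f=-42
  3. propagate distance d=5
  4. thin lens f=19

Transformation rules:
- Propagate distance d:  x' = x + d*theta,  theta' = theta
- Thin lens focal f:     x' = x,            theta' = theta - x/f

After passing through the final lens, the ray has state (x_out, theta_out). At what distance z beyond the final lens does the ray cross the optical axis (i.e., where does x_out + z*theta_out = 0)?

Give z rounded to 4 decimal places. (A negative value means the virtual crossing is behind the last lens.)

Initial: x=3.0000 theta=0.0000
After 1 (propagate distance d=23): x=3.0000 theta=0.0000
After 2 (thin lens f=-42): x=3.0000 theta=1/14 (≈0.0714)
After 3 (propagate distance d=5): x=47/14 (≈3.3571) theta=1/14 (≈0.0714)
After 4 (thin lens f=19): x=47/14 (≈3.3571) theta=-2/19 (≈-0.1053)
z_focus = -x_out/theta_out = -(47/14)/(-2/19) = 893/28 ≈ 31.8929
Rounded to 4 decimal places: z = 31.8929

Answer: 31.8929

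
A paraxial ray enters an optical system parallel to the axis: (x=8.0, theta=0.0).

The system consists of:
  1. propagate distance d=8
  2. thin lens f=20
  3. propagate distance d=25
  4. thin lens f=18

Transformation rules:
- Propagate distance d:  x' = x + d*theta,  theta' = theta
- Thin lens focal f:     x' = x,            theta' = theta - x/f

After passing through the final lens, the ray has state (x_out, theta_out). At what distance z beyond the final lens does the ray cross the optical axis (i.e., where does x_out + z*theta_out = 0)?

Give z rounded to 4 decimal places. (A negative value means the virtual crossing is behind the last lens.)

Initial: x=8.0000 theta=0.0000
After 1 (propagate distance d=8): x=8.0000 theta=0.0000
After 2 (thin lens f=20): x=8.0000 theta=-0.4000
After 3 (propagate distance d=25): x=-2.0000 theta=-0.4000
After 4 (thin lens f=18): x=-2.0000 theta=-13/45 (≈-0.2889)
z_focus = -x_out/theta_out = -(-2.0000)/(-13/45) = -90/13 ≈ -6.9231
Rounded to 4 decimal places: z = -6.9231

Answer: -6.9231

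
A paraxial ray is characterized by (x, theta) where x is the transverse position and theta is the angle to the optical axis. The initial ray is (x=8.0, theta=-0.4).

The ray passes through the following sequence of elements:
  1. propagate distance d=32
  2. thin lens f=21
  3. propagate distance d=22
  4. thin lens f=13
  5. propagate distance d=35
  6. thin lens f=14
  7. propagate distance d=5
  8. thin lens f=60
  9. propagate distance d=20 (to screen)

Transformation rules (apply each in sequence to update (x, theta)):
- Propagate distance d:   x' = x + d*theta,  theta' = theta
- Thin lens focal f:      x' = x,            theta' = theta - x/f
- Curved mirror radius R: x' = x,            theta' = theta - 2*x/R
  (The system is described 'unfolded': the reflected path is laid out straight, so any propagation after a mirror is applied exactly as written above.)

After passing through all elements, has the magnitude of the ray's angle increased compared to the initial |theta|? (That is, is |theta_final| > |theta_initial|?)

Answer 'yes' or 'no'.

Initial: x=8.0000 theta=-0.4000
After 1 (propagate distance d=32): x=-4.8000 theta=-0.4000
After 2 (thin lens f=21): x=-4.8000 theta=-6/35 (≈-0.1714)
After 3 (propagate distance d=22): x=-60/7 (≈-8.5714) theta=-6/35 (≈-0.1714)
After 4 (thin lens f=13): x=-60/7 (≈-8.5714) theta=222/455 (≈0.4879)
After 5 (propagate distance d=35): x=774/91 (≈8.5055) theta=222/455 (≈0.4879)
After 6 (thin lens f=14): x=774/91 (≈8.5055) theta=-381/3185 (≈-0.1196)
After 7 (propagate distance d=5): x=5037/637 (≈7.9074) theta=-381/3185 (≈-0.1196)
After 8 (thin lens f=60): x=5037/637 (≈7.9074) theta=-3203/12740 (≈-0.2514)
After 9 (propagate distance d=20 (to screen)): x=262/91 (≈2.8791) theta=-3203/12740 (≈-0.2514)
|theta_initial|=0.4000 |theta_final|=3203/12740 (≈0.2514) -> not increased

Answer: no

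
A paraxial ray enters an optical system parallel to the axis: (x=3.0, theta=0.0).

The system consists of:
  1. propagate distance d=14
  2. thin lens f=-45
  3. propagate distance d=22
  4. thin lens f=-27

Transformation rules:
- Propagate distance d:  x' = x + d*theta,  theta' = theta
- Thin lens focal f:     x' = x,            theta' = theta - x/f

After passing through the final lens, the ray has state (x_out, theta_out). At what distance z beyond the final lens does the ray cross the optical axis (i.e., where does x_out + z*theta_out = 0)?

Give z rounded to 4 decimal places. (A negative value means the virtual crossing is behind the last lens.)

Initial: x=3.0000 theta=0.0000
After 1 (propagate distance d=14): x=3.0000 theta=0.0000
After 2 (thin lens f=-45): x=3.0000 theta=1/15 (≈0.0667)
After 3 (propagate distance d=22): x=67/15 (≈4.4667) theta=1/15 (≈0.0667)
After 4 (thin lens f=-27): x=67/15 (≈4.4667) theta=94/405 (≈0.2321)
z_focus = -x_out/theta_out = -(67/15)/(94/405) = -1809/94 ≈ -19.2447
Rounded to 4 decimal places: z = -19.2447

Answer: -19.2447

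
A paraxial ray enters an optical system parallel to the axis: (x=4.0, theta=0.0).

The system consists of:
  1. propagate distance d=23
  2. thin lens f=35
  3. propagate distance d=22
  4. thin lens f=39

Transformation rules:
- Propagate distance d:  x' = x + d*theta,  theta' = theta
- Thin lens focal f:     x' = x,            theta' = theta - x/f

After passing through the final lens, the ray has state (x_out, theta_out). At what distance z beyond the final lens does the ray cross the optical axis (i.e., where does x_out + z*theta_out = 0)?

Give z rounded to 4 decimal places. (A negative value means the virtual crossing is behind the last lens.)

Initial: x=4.0000 theta=0.0000
After 1 (propagate distance d=23): x=4.0000 theta=0.0000
After 2 (thin lens f=35): x=4.0000 theta=-4/35 (≈-0.1143)
After 3 (propagate distance d=22): x=52/35 (≈1.4857) theta=-4/35 (≈-0.1143)
After 4 (thin lens f=39): x=52/35 (≈1.4857) theta=-16/105 (≈-0.1524)
z_focus = -x_out/theta_out = -(52/35)/(-16/105) = 9.7500
Rounded to 4 decimal places: z = 9.7500

Answer: 9.7500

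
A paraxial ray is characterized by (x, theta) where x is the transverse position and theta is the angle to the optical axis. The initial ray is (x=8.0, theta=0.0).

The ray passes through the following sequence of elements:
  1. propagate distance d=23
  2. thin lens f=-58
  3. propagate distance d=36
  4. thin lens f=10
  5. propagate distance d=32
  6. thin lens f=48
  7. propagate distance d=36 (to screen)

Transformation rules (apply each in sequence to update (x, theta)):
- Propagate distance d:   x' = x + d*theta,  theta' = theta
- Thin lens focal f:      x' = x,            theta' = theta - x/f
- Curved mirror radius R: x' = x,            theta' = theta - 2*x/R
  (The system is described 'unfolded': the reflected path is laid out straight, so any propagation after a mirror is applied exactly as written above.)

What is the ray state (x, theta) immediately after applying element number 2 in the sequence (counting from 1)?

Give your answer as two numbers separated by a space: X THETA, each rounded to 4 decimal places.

Initial: x=8.0000 theta=0.0000
After 1 (propagate distance d=23): x=8.0000 theta=0.0000
After 2 (thin lens f=-58): x=8.0000 theta=4/29 (≈0.1379)
Rounded to 4 decimal places: x = 8.0000, theta = 0.1379

Answer: 8.0000 0.1379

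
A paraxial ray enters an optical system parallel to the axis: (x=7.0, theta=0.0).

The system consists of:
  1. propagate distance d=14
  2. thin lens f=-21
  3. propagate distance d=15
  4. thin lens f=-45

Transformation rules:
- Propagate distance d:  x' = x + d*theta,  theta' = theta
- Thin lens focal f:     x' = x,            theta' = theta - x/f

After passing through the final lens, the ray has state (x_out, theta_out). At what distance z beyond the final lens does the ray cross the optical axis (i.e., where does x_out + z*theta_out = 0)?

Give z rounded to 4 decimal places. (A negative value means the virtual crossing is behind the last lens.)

Answer: -20.0000

Derivation:
Initial: x=7.0000 theta=0.0000
After 1 (propagate distance d=14): x=7.0000 theta=0.0000
After 2 (thin lens f=-21): x=7.0000 theta=1/3 (≈0.3333)
After 3 (propagate distance d=15): x=12.0000 theta=1/3 (≈0.3333)
After 4 (thin lens f=-45): x=12.0000 theta=0.6000
z_focus = -x_out/theta_out = -(12.0000)/(0.6000) = -20.0000
Rounded to 4 decimal places: z = -20.0000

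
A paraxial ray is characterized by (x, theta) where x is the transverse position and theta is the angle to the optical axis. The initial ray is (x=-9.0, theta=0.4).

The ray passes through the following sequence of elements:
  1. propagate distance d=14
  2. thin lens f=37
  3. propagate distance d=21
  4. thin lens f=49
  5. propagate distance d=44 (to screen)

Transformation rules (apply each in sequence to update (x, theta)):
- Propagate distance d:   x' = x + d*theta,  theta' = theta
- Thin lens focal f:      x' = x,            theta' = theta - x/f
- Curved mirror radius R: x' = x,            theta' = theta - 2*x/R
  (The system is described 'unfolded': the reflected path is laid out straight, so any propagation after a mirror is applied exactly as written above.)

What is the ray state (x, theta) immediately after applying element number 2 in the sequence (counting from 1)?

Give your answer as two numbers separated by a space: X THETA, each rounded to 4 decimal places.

Initial: x=-9.0000 theta=0.4000
After 1 (propagate distance d=14): x=-3.4000 theta=0.4000
After 2 (thin lens f=37): x=-3.4000 theta=91/185 (≈0.4919)
Rounded to 4 decimal places: x = -3.4000, theta = 0.4919

Answer: -3.4000 0.4919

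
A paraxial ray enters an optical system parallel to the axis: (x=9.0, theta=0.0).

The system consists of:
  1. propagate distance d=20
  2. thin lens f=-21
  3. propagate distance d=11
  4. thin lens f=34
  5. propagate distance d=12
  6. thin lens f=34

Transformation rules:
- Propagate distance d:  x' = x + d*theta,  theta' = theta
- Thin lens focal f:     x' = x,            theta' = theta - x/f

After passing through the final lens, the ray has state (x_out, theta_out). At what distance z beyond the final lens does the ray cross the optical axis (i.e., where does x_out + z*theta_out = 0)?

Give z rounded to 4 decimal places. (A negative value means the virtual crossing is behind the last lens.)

Answer: 36.2146

Derivation:
Initial: x=9.0000 theta=0.0000
After 1 (propagate distance d=20): x=9.0000 theta=0.0000
After 2 (thin lens f=-21): x=9.0000 theta=3/7 (≈0.4286)
After 3 (propagate distance d=11): x=96/7 (≈13.7143) theta=3/7 (≈0.4286)
After 4 (thin lens f=34): x=96/7 (≈13.7143) theta=3/119 (≈0.0252)
After 5 (propagate distance d=12): x=1668/119 (≈14.0168) theta=3/119 (≈0.0252)
After 6 (thin lens f=34): x=1668/119 (≈14.0168) theta=-783/2023 (≈-0.3870)
z_focus = -x_out/theta_out = -(1668/119)/(-783/2023) = 9452/261 ≈ 36.2146
Rounded to 4 decimal places: z = 36.2146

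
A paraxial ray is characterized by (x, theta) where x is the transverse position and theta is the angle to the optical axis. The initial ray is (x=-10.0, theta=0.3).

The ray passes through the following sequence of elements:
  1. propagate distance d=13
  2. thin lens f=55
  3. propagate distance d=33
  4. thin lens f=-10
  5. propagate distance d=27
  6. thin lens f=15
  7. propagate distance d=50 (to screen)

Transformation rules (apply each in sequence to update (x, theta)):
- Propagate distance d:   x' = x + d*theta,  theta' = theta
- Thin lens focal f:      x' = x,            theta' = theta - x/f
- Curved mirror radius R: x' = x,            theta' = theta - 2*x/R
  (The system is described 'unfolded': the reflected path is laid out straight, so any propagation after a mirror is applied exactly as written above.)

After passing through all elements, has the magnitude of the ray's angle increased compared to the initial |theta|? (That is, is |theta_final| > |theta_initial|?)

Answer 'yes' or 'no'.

Initial: x=-10.0000 theta=0.3000
After 1 (propagate distance d=13): x=-6.1000 theta=0.3000
After 2 (thin lens f=55): x=-6.1000 theta=113/275 (≈0.4109)
After 3 (propagate distance d=33): x=7.4600 theta=113/275 (≈0.4109)
After 4 (thin lens f=-10): x=7.4600 theta=6363/5500 (≈1.1569)
After 5 (propagate distance d=27): x=212831/5500 (≈38.6965) theta=6363/5500 (≈1.1569)
After 6 (thin lens f=15): x=212831/5500 (≈38.6965) theta=-58693/41250 (≈-1.4229)
After 7 (propagate distance d=50 (to screen)): x=-535367/16500 (≈-32.4465) theta=-58693/41250 (≈-1.4229)
|theta_initial|=0.3000 |theta_final|=58693/41250 (≈1.4229) -> increased

Answer: yes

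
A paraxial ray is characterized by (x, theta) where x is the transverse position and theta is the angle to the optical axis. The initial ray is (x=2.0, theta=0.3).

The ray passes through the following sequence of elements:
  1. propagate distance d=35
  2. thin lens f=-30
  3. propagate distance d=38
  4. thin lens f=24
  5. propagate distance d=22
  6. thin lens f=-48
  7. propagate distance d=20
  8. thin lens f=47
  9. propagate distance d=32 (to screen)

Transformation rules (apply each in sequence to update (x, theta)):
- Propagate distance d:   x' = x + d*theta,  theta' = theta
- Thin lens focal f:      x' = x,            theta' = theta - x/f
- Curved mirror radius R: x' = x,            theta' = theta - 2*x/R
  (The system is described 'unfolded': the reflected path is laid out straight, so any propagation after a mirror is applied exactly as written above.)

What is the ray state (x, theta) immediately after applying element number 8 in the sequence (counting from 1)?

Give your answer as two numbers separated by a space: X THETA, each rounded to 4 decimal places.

Initial: x=2.0000 theta=0.3000
After 1 (propagate distance d=35): x=12.5000 theta=0.3000
After 2 (thin lens f=-30): x=12.5000 theta=43/60 (≈0.7167)
After 3 (propagate distance d=38): x=596/15 (≈39.7333) theta=43/60 (≈0.7167)
After 4 (thin lens f=24): x=596/15 (≈39.7333) theta=-169/180 (≈-0.9389)
After 5 (propagate distance d=22): x=1717/90 (≈19.0778) theta=-169/180 (≈-0.9389)
After 6 (thin lens f=-48): x=1717/90 (≈19.0778) theta=-2339/4320 (≈-0.5414)
After 7 (propagate distance d=20): x=8909/1080 (≈8.2491) theta=-2339/4320 (≈-0.5414)
After 8 (thin lens f=47): x=8909/1080 (≈8.2491) theta=-48523/67680 (≈-0.7169)
Rounded to 4 decimal places: x = 8.2491, theta = -0.7169

Answer: 8.2491 -0.7169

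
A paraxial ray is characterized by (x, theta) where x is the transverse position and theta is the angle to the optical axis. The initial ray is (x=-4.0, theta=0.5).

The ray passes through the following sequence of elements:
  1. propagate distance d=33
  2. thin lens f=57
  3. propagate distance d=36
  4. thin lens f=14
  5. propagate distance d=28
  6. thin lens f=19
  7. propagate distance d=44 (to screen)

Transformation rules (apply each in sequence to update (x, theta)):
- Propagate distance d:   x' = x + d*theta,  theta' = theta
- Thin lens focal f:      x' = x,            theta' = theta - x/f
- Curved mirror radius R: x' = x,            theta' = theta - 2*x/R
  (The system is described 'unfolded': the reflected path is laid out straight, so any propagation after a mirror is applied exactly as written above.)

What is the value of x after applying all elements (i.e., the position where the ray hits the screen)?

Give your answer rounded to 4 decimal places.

Initial: x=-4.0000 theta=0.5000
After 1 (propagate distance d=33): x=12.5000 theta=0.5000
After 2 (thin lens f=57): x=12.5000 theta=16/57 (≈0.2807)
After 3 (propagate distance d=36): x=859/38 (≈22.6053) theta=16/57 (≈0.2807)
After 4 (thin lens f=14): x=859/38 (≈22.6053) theta=-2129/1596 (≈-1.3340)
After 5 (propagate distance d=28): x=-1681/114 (≈-14.7456) theta=-2129/1596 (≈-1.3340)
After 6 (thin lens f=19): x=-1681/114 (≈-14.7456) theta=-5639/10108 (≈-0.5579)
After 7 (propagate distance d=44 (to screen)): x=-595747/15162 (≈-39.2921) theta=-5639/10108 (≈-0.5579)
Rounded to 4 decimal places: x = -39.2921

Answer: -39.2921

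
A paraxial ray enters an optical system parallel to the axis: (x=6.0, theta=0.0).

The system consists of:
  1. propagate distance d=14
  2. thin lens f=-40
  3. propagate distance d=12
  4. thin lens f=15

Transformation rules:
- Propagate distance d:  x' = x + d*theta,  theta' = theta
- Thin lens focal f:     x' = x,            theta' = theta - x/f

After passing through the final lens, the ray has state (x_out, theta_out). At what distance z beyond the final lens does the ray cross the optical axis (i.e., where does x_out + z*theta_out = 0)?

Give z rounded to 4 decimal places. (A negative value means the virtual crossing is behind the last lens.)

Answer: 21.0811

Derivation:
Initial: x=6.0000 theta=0.0000
After 1 (propagate distance d=14): x=6.0000 theta=0.0000
After 2 (thin lens f=-40): x=6.0000 theta=0.1500
After 3 (propagate distance d=12): x=7.8000 theta=0.1500
After 4 (thin lens f=15): x=7.8000 theta=-0.3700
z_focus = -x_out/theta_out = -(7.8000)/(-0.3700) = 780/37 ≈ 21.0811
Rounded to 4 decimal places: z = 21.0811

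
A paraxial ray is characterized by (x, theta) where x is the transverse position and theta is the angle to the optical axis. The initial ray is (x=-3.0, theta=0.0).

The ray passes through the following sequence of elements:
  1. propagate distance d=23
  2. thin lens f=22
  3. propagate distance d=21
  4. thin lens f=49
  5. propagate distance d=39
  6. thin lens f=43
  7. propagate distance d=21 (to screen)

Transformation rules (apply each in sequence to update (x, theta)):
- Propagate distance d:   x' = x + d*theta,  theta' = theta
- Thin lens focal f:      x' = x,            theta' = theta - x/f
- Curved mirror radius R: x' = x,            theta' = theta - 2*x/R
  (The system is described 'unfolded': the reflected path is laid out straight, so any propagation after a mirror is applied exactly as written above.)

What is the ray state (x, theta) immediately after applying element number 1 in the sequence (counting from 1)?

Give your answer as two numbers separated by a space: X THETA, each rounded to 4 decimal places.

Answer: -3.0000 0.0000

Derivation:
Initial: x=-3.0000 theta=0.0000
After 1 (propagate distance d=23): x=-3.0000 theta=0.0000
Rounded to 4 decimal places: x = -3.0000, theta = 0.0000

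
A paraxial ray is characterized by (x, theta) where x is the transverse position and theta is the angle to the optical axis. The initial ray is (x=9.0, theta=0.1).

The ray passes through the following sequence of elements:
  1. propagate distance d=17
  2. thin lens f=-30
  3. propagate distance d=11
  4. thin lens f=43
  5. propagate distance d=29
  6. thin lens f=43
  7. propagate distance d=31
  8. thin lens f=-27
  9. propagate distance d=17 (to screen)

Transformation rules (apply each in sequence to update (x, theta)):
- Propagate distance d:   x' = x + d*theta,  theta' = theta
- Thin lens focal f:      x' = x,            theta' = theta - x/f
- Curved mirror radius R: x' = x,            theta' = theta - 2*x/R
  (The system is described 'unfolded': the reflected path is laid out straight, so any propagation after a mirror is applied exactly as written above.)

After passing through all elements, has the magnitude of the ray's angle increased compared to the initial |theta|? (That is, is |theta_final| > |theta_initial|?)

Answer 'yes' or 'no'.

Answer: no

Derivation:
Initial: x=9.0000 theta=0.1000
After 1 (propagate distance d=17): x=10.7000 theta=0.1000
After 2 (thin lens f=-30): x=10.7000 theta=137/300 (≈0.4567)
After 3 (propagate distance d=11): x=4717/300 (≈15.7233) theta=137/300 (≈0.4567)
After 4 (thin lens f=43): x=4717/300 (≈15.7233) theta=587/6450 (≈0.0910)
After 5 (propagate distance d=29): x=78959/4300 (≈18.3626) theta=587/6450 (≈0.0910)
After 6 (thin lens f=43): x=78959/4300 (≈18.3626) theta=-37279/110940 (≈-0.3360)
After 7 (propagate distance d=31): x=2203733/277350 (≈7.9457) theta=-37279/110940 (≈-0.3360)
After 8 (thin lens f=-27): x=2203733/277350 (≈7.9457) theta=-625199/14976900 (≈-0.0417)
After 9 (propagate distance d=17 (to screen)): x=108373199/14976900 (≈7.2360) theta=-625199/14976900 (≈-0.0417)
|theta_initial|=0.1000 |theta_final|=625199/14976900 (≈0.0417) -> not increased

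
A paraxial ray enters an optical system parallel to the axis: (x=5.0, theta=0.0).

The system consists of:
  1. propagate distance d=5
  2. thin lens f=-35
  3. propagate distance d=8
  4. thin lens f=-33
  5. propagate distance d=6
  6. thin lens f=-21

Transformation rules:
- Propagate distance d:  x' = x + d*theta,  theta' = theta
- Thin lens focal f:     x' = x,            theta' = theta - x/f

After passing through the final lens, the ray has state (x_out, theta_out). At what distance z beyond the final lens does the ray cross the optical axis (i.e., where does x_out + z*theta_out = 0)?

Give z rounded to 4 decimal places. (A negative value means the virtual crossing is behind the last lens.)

Initial: x=5.0000 theta=0.0000
After 1 (propagate distance d=5): x=5.0000 theta=0.0000
After 2 (thin lens f=-35): x=5.0000 theta=1/7 (≈0.1429)
After 3 (propagate distance d=8): x=43/7 (≈6.1429) theta=1/7 (≈0.1429)
After 4 (thin lens f=-33): x=43/7 (≈6.1429) theta=76/231 (≈0.3290)
After 5 (propagate distance d=6): x=625/77 (≈8.1169) theta=76/231 (≈0.3290)
After 6 (thin lens f=-21): x=625/77 (≈8.1169) theta=1157/1617 (≈0.7155)
z_focus = -x_out/theta_out = -(625/77)/(1157/1617) = -13125/1157 ≈ -11.3440
Rounded to 4 decimal places: z = -11.3440

Answer: -11.3440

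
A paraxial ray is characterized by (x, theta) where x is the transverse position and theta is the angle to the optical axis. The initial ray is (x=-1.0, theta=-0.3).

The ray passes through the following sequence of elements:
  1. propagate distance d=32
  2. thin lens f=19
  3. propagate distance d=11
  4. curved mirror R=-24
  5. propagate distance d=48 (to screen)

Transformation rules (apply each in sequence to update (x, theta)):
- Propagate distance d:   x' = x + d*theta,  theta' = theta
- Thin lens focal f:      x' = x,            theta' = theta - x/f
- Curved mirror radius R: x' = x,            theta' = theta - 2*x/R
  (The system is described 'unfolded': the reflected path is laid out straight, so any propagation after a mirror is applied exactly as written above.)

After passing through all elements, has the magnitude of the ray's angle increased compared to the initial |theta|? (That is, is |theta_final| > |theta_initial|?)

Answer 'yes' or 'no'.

Answer: yes

Derivation:
Initial: x=-1.0000 theta=-0.3000
After 1 (propagate distance d=32): x=-10.6000 theta=-0.3000
After 2 (thin lens f=19): x=-10.6000 theta=49/190 (≈0.2579)
After 3 (propagate distance d=11): x=-295/38 (≈-7.7632) theta=49/190 (≈0.2579)
After 4 (curved mirror R=-24): x=-295/38 (≈-7.7632) theta=-887/2280 (≈-0.3890)
After 5 (propagate distance d=48 (to screen)): x=-5023/190 (≈-26.4368) theta=-887/2280 (≈-0.3890)
|theta_initial|=0.3000 |theta_final|=887/2280 (≈0.3890) -> increased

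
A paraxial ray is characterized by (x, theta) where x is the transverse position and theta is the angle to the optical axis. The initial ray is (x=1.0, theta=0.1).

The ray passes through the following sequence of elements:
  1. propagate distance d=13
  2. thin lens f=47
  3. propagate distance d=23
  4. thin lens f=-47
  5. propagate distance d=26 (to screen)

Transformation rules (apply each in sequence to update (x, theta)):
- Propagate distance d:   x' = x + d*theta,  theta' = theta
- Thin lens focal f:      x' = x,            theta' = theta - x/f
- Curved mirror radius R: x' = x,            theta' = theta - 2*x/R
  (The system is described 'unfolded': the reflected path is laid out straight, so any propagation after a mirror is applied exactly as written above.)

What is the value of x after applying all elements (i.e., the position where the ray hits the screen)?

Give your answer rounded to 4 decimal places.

Initial: x=1.0000 theta=0.1000
After 1 (propagate distance d=13): x=2.3000 theta=0.1000
After 2 (thin lens f=47): x=2.3000 theta=12/235 (≈0.0511)
After 3 (propagate distance d=23): x=1633/470 (≈3.4745) theta=12/235 (≈0.0511)
After 4 (thin lens f=-47): x=1633/470 (≈3.4745) theta=2761/22090 (≈0.1250)
After 5 (propagate distance d=26 (to screen)): x=148537/22090 (≈6.7242) theta=2761/22090 (≈0.1250)
Rounded to 4 decimal places: x = 6.7242

Answer: 6.7242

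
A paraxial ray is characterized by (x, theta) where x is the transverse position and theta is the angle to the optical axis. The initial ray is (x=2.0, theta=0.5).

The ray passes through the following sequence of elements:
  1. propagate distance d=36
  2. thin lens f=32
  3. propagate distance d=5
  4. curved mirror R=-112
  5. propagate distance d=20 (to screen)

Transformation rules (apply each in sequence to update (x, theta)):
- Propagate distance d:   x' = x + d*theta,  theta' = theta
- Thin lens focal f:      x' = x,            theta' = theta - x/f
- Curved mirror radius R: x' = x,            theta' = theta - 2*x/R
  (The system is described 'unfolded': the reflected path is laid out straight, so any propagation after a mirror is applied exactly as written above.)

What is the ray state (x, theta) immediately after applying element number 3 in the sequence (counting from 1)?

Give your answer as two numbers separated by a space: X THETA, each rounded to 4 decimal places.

Initial: x=2.0000 theta=0.5000
After 1 (propagate distance d=36): x=20.0000 theta=0.5000
After 2 (thin lens f=32): x=20.0000 theta=-0.1250
After 3 (propagate distance d=5): x=19.3750 theta=-0.1250
Rounded to 4 decimal places: x = 19.3750, theta = -0.1250

Answer: 19.3750 -0.1250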